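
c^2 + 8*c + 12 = (c + 2)*(c + 6)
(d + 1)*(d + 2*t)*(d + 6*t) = d^3 + 8*d^2*t + d^2 + 12*d*t^2 + 8*d*t + 12*t^2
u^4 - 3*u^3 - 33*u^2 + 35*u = u*(u - 7)*(u - 1)*(u + 5)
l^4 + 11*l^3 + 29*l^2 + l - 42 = (l - 1)*(l + 2)*(l + 3)*(l + 7)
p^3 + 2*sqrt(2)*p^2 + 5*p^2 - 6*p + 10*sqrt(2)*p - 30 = (p + 5)*(p - sqrt(2))*(p + 3*sqrt(2))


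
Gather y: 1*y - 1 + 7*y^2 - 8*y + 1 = 7*y^2 - 7*y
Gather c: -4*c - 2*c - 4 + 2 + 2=-6*c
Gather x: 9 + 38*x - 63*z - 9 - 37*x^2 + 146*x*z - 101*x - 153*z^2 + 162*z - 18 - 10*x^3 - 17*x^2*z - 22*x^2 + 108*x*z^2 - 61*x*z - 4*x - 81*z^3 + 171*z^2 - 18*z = -10*x^3 + x^2*(-17*z - 59) + x*(108*z^2 + 85*z - 67) - 81*z^3 + 18*z^2 + 81*z - 18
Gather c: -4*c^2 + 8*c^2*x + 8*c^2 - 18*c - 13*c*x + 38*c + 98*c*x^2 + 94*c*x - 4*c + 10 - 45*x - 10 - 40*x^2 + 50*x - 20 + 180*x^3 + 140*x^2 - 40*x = c^2*(8*x + 4) + c*(98*x^2 + 81*x + 16) + 180*x^3 + 100*x^2 - 35*x - 20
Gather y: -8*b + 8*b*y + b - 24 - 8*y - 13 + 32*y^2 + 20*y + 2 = -7*b + 32*y^2 + y*(8*b + 12) - 35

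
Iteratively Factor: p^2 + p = (p + 1)*(p)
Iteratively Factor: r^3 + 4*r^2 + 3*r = (r + 3)*(r^2 + r) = (r + 1)*(r + 3)*(r)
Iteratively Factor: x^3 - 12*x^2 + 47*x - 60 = (x - 3)*(x^2 - 9*x + 20) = (x - 5)*(x - 3)*(x - 4)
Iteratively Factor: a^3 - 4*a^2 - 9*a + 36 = (a + 3)*(a^2 - 7*a + 12) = (a - 3)*(a + 3)*(a - 4)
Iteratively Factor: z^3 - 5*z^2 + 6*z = (z - 2)*(z^2 - 3*z) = (z - 3)*(z - 2)*(z)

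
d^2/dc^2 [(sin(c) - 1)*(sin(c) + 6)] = -5*sin(c) + 2*cos(2*c)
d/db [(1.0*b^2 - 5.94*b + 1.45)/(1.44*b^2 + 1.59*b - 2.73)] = (10.1436*b^2 - 9.636*b + 13.9107)/(2.0736*b^4 + 4.5792*b^3 - 5.3343*b^2 - 8.6814*b + 7.4529)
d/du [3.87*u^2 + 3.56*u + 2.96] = 7.74*u + 3.56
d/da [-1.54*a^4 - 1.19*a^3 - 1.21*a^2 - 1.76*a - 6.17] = -6.16*a^3 - 3.57*a^2 - 2.42*a - 1.76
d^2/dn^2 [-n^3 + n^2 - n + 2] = 2 - 6*n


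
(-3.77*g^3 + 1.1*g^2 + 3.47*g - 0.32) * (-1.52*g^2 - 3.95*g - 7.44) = 5.7304*g^5 + 13.2195*g^4 + 18.4294*g^3 - 21.4041*g^2 - 24.5528*g + 2.3808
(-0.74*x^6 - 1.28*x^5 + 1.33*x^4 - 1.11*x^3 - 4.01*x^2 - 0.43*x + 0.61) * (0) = 0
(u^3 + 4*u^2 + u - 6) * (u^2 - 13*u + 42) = u^5 - 9*u^4 - 9*u^3 + 149*u^2 + 120*u - 252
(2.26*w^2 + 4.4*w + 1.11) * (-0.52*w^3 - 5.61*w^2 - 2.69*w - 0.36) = -1.1752*w^5 - 14.9666*w^4 - 31.3406*w^3 - 18.8767*w^2 - 4.5699*w - 0.3996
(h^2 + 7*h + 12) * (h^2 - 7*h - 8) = h^4 - 45*h^2 - 140*h - 96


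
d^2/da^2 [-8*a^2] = -16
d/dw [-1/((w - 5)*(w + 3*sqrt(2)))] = (2*w - 5 + 3*sqrt(2))/((w - 5)^2*(w + 3*sqrt(2))^2)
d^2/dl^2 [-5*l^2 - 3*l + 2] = -10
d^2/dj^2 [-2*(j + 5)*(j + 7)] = -4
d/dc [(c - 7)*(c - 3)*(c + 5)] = 3*c^2 - 10*c - 29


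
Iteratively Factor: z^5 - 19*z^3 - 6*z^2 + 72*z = (z - 2)*(z^4 + 2*z^3 - 15*z^2 - 36*z) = (z - 2)*(z + 3)*(z^3 - z^2 - 12*z) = (z - 4)*(z - 2)*(z + 3)*(z^2 + 3*z) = (z - 4)*(z - 2)*(z + 3)^2*(z)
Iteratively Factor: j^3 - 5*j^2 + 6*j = (j - 3)*(j^2 - 2*j) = j*(j - 3)*(j - 2)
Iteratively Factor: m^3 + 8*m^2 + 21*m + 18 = (m + 2)*(m^2 + 6*m + 9) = (m + 2)*(m + 3)*(m + 3)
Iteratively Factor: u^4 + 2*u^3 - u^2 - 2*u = (u + 1)*(u^3 + u^2 - 2*u) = (u + 1)*(u + 2)*(u^2 - u) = u*(u + 1)*(u + 2)*(u - 1)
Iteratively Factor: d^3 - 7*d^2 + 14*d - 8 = (d - 1)*(d^2 - 6*d + 8) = (d - 2)*(d - 1)*(d - 4)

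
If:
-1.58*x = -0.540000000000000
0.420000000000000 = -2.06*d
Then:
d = -0.20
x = 0.34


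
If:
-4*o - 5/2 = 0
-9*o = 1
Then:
No Solution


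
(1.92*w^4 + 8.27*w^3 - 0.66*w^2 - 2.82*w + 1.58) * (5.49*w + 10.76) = 10.5408*w^5 + 66.0615*w^4 + 85.3618*w^3 - 22.5834*w^2 - 21.669*w + 17.0008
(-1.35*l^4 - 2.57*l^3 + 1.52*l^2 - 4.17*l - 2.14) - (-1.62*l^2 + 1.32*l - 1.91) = -1.35*l^4 - 2.57*l^3 + 3.14*l^2 - 5.49*l - 0.23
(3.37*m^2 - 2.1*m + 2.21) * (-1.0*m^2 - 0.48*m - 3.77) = -3.37*m^4 + 0.4824*m^3 - 13.9069*m^2 + 6.8562*m - 8.3317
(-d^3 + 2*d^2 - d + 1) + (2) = -d^3 + 2*d^2 - d + 3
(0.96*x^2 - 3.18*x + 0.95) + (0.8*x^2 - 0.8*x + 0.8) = 1.76*x^2 - 3.98*x + 1.75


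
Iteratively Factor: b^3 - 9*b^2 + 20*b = (b - 4)*(b^2 - 5*b) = (b - 5)*(b - 4)*(b)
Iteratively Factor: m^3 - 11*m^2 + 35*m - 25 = (m - 5)*(m^2 - 6*m + 5) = (m - 5)*(m - 1)*(m - 5)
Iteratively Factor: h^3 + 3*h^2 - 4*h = (h + 4)*(h^2 - h) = (h - 1)*(h + 4)*(h)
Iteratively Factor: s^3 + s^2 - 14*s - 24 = (s + 3)*(s^2 - 2*s - 8) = (s - 4)*(s + 3)*(s + 2)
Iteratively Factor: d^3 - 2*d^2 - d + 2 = (d + 1)*(d^2 - 3*d + 2) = (d - 2)*(d + 1)*(d - 1)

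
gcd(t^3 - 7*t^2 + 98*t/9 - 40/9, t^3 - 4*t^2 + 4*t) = 1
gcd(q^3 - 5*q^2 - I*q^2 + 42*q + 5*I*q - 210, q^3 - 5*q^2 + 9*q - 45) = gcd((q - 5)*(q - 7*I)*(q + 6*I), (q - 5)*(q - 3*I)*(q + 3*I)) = q - 5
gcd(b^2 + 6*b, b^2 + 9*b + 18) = b + 6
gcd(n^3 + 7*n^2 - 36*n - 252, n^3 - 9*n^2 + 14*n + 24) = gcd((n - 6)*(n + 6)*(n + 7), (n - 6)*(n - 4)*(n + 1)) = n - 6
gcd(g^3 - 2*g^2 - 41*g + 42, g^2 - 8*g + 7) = g^2 - 8*g + 7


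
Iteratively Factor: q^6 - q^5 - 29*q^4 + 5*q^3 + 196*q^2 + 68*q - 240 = (q - 3)*(q^5 + 2*q^4 - 23*q^3 - 64*q^2 + 4*q + 80) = (q - 3)*(q + 4)*(q^4 - 2*q^3 - 15*q^2 - 4*q + 20) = (q - 3)*(q - 1)*(q + 4)*(q^3 - q^2 - 16*q - 20) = (q - 3)*(q - 1)*(q + 2)*(q + 4)*(q^2 - 3*q - 10) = (q - 3)*(q - 1)*(q + 2)^2*(q + 4)*(q - 5)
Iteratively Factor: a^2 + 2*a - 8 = (a - 2)*(a + 4)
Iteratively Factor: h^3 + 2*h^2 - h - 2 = (h + 2)*(h^2 - 1) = (h - 1)*(h + 2)*(h + 1)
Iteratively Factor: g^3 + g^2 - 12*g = (g)*(g^2 + g - 12) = g*(g - 3)*(g + 4)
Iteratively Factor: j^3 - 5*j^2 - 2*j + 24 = (j - 4)*(j^2 - j - 6) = (j - 4)*(j - 3)*(j + 2)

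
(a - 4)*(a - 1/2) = a^2 - 9*a/2 + 2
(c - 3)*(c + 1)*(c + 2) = c^3 - 7*c - 6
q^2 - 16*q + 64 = (q - 8)^2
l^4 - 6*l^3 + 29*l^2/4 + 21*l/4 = l*(l - 7/2)*(l - 3)*(l + 1/2)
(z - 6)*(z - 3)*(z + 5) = z^3 - 4*z^2 - 27*z + 90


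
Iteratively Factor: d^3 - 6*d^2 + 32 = (d - 4)*(d^2 - 2*d - 8) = (d - 4)^2*(d + 2)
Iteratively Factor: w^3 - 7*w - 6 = (w + 2)*(w^2 - 2*w - 3) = (w + 1)*(w + 2)*(w - 3)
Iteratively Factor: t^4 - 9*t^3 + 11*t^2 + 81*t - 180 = (t - 5)*(t^3 - 4*t^2 - 9*t + 36) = (t - 5)*(t - 3)*(t^2 - t - 12) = (t - 5)*(t - 4)*(t - 3)*(t + 3)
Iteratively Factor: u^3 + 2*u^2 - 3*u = (u + 3)*(u^2 - u) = (u - 1)*(u + 3)*(u)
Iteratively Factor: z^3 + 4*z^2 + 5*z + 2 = (z + 1)*(z^2 + 3*z + 2) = (z + 1)^2*(z + 2)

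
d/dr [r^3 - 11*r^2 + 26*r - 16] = 3*r^2 - 22*r + 26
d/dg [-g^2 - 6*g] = -2*g - 6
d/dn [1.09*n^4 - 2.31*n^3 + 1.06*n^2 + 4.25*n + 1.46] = 4.36*n^3 - 6.93*n^2 + 2.12*n + 4.25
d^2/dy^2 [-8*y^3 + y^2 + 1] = 2 - 48*y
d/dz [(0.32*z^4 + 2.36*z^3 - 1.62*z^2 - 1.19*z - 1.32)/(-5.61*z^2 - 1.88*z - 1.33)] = (-3.5904*z^5 - 15.0444*z^4 - 10.576*z^3 - 13.0467*z^2 - 10.5012*z - 0.8989)/(31.4721*z^4 + 21.0936*z^3 + 18.457*z^2 + 5.0008*z + 1.7689)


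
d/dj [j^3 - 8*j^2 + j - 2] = 3*j^2 - 16*j + 1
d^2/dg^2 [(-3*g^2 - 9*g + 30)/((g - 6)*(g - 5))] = 12*(-7*g^3 + 60*g^2 - 30*g - 490)/(g^6 - 33*g^5 + 453*g^4 - 3311*g^3 + 13590*g^2 - 29700*g + 27000)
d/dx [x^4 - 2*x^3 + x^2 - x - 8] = 4*x^3 - 6*x^2 + 2*x - 1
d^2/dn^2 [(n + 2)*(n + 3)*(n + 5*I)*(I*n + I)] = 12*I*n^2 + n*(-30 + 36*I) - 60 + 22*I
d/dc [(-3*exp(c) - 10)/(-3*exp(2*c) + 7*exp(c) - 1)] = (-9*exp(2*c) - 60*exp(c) + 73)*exp(c)/(9*exp(4*c) - 42*exp(3*c) + 55*exp(2*c) - 14*exp(c) + 1)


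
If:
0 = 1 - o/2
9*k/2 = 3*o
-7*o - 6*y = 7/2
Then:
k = 4/3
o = 2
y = -35/12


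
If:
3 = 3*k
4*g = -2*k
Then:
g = -1/2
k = 1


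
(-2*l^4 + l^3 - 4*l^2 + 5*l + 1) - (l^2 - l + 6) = -2*l^4 + l^3 - 5*l^2 + 6*l - 5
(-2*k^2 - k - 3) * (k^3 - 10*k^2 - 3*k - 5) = -2*k^5 + 19*k^4 + 13*k^3 + 43*k^2 + 14*k + 15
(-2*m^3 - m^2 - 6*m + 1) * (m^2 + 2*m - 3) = -2*m^5 - 5*m^4 - 2*m^3 - 8*m^2 + 20*m - 3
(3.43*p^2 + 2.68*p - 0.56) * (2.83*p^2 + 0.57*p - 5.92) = 9.7069*p^4 + 9.5395*p^3 - 20.3628*p^2 - 16.1848*p + 3.3152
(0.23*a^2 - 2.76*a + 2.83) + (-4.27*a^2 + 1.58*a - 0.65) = -4.04*a^2 - 1.18*a + 2.18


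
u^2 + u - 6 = (u - 2)*(u + 3)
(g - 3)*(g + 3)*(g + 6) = g^3 + 6*g^2 - 9*g - 54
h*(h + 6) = h^2 + 6*h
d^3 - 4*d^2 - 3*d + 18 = (d - 3)^2*(d + 2)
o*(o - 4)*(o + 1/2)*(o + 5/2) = o^4 - o^3 - 43*o^2/4 - 5*o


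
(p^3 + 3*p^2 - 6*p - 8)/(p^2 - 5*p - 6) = (p^2 + 2*p - 8)/(p - 6)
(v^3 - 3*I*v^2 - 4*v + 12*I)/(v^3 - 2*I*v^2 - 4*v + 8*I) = (v - 3*I)/(v - 2*I)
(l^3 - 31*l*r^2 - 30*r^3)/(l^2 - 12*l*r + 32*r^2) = (l^3 - 31*l*r^2 - 30*r^3)/(l^2 - 12*l*r + 32*r^2)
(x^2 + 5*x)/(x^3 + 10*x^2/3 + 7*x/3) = 3*(x + 5)/(3*x^2 + 10*x + 7)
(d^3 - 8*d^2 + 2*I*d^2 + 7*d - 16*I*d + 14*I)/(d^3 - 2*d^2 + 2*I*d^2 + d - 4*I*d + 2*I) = (d - 7)/(d - 1)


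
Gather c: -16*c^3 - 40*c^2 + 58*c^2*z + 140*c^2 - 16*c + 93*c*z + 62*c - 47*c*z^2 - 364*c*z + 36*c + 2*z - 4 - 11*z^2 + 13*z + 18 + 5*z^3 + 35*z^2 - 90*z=-16*c^3 + c^2*(58*z + 100) + c*(-47*z^2 - 271*z + 82) + 5*z^3 + 24*z^2 - 75*z + 14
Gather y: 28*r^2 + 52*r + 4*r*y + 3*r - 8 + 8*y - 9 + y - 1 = 28*r^2 + 55*r + y*(4*r + 9) - 18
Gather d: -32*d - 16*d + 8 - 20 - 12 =-48*d - 24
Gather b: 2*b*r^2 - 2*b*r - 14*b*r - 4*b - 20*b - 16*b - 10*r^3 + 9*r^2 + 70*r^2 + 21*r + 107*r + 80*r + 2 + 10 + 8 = b*(2*r^2 - 16*r - 40) - 10*r^3 + 79*r^2 + 208*r + 20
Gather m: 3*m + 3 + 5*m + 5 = 8*m + 8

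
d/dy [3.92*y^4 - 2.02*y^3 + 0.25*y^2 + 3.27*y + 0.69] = 15.68*y^3 - 6.06*y^2 + 0.5*y + 3.27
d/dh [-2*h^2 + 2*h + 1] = 2 - 4*h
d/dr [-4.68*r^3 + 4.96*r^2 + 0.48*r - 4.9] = -14.04*r^2 + 9.92*r + 0.48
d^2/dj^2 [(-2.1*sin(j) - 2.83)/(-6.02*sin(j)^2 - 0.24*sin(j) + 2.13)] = (-76.1048400000001*sin(j)^5 - 407.207248*sin(j)^4 - 21.6214319999999*sin(j)^3 + 468.973632*sin(j)^2 + 175.123278*sin(j) + 75.048972)/(6.02*sin(j)^2 + 0.24*sin(j) - 2.13)^3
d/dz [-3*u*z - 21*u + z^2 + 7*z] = -3*u + 2*z + 7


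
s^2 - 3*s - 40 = (s - 8)*(s + 5)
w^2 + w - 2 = (w - 1)*(w + 2)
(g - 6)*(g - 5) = g^2 - 11*g + 30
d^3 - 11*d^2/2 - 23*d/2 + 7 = (d - 7)*(d - 1/2)*(d + 2)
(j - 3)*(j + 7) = j^2 + 4*j - 21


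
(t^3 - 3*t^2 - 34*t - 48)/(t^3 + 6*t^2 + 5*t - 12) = (t^2 - 6*t - 16)/(t^2 + 3*t - 4)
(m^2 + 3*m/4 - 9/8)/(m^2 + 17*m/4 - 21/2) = (8*m^2 + 6*m - 9)/(2*(4*m^2 + 17*m - 42))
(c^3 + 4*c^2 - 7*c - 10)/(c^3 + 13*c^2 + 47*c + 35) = (c - 2)/(c + 7)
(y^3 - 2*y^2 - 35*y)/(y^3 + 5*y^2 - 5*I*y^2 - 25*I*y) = (y - 7)/(y - 5*I)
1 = 1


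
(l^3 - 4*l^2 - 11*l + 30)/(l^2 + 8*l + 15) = (l^2 - 7*l + 10)/(l + 5)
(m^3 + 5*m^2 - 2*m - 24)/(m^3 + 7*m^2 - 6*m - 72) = (m^2 + m - 6)/(m^2 + 3*m - 18)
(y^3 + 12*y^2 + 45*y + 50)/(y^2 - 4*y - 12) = (y^2 + 10*y + 25)/(y - 6)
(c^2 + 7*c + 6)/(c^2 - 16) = (c^2 + 7*c + 6)/(c^2 - 16)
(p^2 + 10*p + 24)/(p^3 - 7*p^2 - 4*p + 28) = (p^2 + 10*p + 24)/(p^3 - 7*p^2 - 4*p + 28)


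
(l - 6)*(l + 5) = l^2 - l - 30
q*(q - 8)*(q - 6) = q^3 - 14*q^2 + 48*q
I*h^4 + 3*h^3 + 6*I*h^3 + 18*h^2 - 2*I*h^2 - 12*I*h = h*(h + 6)*(h - 2*I)*(I*h + 1)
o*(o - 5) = o^2 - 5*o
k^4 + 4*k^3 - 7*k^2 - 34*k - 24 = (k - 3)*(k + 1)*(k + 2)*(k + 4)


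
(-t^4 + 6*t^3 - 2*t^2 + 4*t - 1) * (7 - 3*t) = 3*t^5 - 25*t^4 + 48*t^3 - 26*t^2 + 31*t - 7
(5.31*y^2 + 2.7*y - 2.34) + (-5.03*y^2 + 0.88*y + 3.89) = 0.279999999999999*y^2 + 3.58*y + 1.55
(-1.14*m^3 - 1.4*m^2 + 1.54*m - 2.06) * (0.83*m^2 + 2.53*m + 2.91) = -0.9462*m^5 - 4.0462*m^4 - 5.5812*m^3 - 1.8876*m^2 - 0.730399999999999*m - 5.9946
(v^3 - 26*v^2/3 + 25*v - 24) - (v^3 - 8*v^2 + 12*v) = -2*v^2/3 + 13*v - 24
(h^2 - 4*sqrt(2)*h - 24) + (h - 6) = h^2 - 4*sqrt(2)*h + h - 30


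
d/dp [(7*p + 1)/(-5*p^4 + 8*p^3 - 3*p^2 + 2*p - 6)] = (105*p^4 - 92*p^3 - 3*p^2 + 6*p - 44)/(25*p^8 - 80*p^7 + 94*p^6 - 68*p^5 + 101*p^4 - 108*p^3 + 40*p^2 - 24*p + 36)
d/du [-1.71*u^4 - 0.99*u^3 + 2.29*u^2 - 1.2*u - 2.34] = -6.84*u^3 - 2.97*u^2 + 4.58*u - 1.2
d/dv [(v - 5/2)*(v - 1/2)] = 2*v - 3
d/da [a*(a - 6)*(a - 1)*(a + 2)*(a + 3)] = 5*a^4 - 8*a^3 - 69*a^2 - 24*a + 36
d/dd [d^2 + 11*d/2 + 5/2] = 2*d + 11/2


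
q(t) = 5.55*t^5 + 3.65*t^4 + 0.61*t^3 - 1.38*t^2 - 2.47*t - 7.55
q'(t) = 27.75*t^4 + 14.6*t^3 + 1.83*t^2 - 2.76*t - 2.47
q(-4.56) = -9447.17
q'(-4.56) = 10662.19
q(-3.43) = -2169.62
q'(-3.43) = 3280.32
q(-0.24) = -7.04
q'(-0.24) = -1.81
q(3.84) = 5424.71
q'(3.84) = 6874.37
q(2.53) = 712.09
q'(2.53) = 1375.66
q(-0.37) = -6.83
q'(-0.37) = -1.42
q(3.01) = 1660.04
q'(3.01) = 2681.83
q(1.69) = 93.56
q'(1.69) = 294.93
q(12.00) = 1457522.17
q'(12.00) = 600880.73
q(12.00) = 1457522.17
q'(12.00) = 600880.73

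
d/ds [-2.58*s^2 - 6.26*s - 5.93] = -5.16*s - 6.26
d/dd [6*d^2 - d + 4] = 12*d - 1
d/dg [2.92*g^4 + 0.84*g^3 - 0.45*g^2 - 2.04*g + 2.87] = 11.68*g^3 + 2.52*g^2 - 0.9*g - 2.04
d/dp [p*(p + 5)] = 2*p + 5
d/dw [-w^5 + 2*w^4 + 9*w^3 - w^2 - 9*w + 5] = -5*w^4 + 8*w^3 + 27*w^2 - 2*w - 9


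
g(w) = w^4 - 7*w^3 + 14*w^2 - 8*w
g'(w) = 4*w^3 - 21*w^2 + 28*w - 8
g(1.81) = 0.61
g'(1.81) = -2.40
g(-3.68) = 751.28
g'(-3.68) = -594.77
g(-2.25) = 194.24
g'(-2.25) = -222.88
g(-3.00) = 420.00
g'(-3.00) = -389.00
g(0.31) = -1.33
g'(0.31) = -1.22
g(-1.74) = 102.35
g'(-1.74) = -141.37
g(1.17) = 0.47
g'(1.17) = 2.42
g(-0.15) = 1.54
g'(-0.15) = -12.69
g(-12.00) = 34944.00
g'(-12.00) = -10280.00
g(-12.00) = 34944.00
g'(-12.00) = -10280.00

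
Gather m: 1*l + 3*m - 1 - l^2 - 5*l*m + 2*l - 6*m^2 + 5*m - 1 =-l^2 + 3*l - 6*m^2 + m*(8 - 5*l) - 2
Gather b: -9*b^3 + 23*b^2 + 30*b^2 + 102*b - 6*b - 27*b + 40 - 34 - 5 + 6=-9*b^3 + 53*b^2 + 69*b + 7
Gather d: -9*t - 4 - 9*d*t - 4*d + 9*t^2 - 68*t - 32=d*(-9*t - 4) + 9*t^2 - 77*t - 36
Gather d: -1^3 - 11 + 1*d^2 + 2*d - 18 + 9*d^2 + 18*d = 10*d^2 + 20*d - 30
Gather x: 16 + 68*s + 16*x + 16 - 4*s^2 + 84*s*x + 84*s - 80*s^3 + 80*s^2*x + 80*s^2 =-80*s^3 + 76*s^2 + 152*s + x*(80*s^2 + 84*s + 16) + 32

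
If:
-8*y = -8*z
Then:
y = z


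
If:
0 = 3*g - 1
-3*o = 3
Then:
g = 1/3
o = -1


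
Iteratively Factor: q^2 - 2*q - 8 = (q - 4)*(q + 2)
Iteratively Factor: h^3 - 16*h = (h + 4)*(h^2 - 4*h) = h*(h + 4)*(h - 4)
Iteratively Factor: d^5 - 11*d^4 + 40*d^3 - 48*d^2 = (d)*(d^4 - 11*d^3 + 40*d^2 - 48*d) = d*(d - 4)*(d^3 - 7*d^2 + 12*d) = d^2*(d - 4)*(d^2 - 7*d + 12) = d^2*(d - 4)^2*(d - 3)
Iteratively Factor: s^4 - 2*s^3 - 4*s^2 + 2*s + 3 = (s + 1)*(s^3 - 3*s^2 - s + 3) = (s + 1)^2*(s^2 - 4*s + 3) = (s - 1)*(s + 1)^2*(s - 3)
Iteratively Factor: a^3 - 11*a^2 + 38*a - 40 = (a - 2)*(a^2 - 9*a + 20) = (a - 4)*(a - 2)*(a - 5)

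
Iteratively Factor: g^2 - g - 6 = (g + 2)*(g - 3)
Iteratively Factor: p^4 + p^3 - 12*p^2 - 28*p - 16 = (p + 2)*(p^3 - p^2 - 10*p - 8) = (p + 2)^2*(p^2 - 3*p - 4) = (p - 4)*(p + 2)^2*(p + 1)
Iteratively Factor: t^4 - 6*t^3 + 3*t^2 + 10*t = (t - 2)*(t^3 - 4*t^2 - 5*t) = t*(t - 2)*(t^2 - 4*t - 5) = t*(t - 5)*(t - 2)*(t + 1)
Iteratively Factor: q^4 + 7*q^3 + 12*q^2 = (q + 3)*(q^3 + 4*q^2) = (q + 3)*(q + 4)*(q^2) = q*(q + 3)*(q + 4)*(q)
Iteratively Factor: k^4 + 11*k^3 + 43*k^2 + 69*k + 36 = (k + 4)*(k^3 + 7*k^2 + 15*k + 9) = (k + 3)*(k + 4)*(k^2 + 4*k + 3) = (k + 1)*(k + 3)*(k + 4)*(k + 3)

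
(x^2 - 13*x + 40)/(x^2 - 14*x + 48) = (x - 5)/(x - 6)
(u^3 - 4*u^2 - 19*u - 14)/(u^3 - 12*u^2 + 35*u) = (u^2 + 3*u + 2)/(u*(u - 5))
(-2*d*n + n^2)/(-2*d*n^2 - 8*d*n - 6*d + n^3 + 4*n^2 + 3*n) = n/(n^2 + 4*n + 3)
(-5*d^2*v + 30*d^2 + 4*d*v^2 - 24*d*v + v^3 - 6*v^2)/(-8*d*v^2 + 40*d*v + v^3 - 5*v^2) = (5*d^2*v - 30*d^2 - 4*d*v^2 + 24*d*v - v^3 + 6*v^2)/(v*(8*d*v - 40*d - v^2 + 5*v))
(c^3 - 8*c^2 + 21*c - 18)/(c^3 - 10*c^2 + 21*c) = (c^2 - 5*c + 6)/(c*(c - 7))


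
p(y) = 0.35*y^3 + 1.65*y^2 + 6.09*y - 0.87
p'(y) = 1.05*y^2 + 3.3*y + 6.09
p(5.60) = 146.44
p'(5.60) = 57.50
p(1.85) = 18.26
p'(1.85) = 15.79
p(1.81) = 17.63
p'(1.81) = 15.50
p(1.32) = 10.85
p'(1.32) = 12.28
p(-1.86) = -8.74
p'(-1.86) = 3.58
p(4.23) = 80.90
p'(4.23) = 38.84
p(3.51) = 55.97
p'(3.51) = 30.61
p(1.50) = 13.16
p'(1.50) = 13.40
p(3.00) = 41.70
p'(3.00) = 25.44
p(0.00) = -0.87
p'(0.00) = 6.09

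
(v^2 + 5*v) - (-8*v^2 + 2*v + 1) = 9*v^2 + 3*v - 1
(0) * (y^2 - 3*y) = 0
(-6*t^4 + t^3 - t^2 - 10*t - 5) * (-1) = 6*t^4 - t^3 + t^2 + 10*t + 5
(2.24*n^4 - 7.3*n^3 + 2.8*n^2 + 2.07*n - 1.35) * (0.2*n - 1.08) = 0.448*n^5 - 3.8792*n^4 + 8.444*n^3 - 2.61*n^2 - 2.5056*n + 1.458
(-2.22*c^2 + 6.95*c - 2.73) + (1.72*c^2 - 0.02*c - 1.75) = -0.5*c^2 + 6.93*c - 4.48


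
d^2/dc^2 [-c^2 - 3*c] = -2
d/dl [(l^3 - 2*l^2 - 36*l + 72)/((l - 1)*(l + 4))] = (l^4 + 6*l^3 + 18*l^2 - 128*l - 72)/(l^4 + 6*l^3 + l^2 - 24*l + 16)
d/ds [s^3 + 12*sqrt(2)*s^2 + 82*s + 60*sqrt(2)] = 3*s^2 + 24*sqrt(2)*s + 82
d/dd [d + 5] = 1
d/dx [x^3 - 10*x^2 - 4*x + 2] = 3*x^2 - 20*x - 4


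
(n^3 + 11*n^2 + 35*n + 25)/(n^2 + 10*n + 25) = n + 1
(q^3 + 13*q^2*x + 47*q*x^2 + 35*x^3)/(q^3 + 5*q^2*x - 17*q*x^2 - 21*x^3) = (-q - 5*x)/(-q + 3*x)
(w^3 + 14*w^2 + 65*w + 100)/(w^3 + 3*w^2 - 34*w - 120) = (w + 5)/(w - 6)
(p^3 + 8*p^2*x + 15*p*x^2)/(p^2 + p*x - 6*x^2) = p*(-p - 5*x)/(-p + 2*x)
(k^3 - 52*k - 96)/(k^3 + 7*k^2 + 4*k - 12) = (k - 8)/(k - 1)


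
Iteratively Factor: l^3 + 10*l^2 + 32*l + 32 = (l + 4)*(l^2 + 6*l + 8) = (l + 2)*(l + 4)*(l + 4)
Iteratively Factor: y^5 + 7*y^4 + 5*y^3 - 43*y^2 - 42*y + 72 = (y + 4)*(y^4 + 3*y^3 - 7*y^2 - 15*y + 18) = (y - 1)*(y + 4)*(y^3 + 4*y^2 - 3*y - 18) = (y - 1)*(y + 3)*(y + 4)*(y^2 + y - 6) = (y - 2)*(y - 1)*(y + 3)*(y + 4)*(y + 3)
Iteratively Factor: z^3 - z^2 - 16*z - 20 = (z - 5)*(z^2 + 4*z + 4) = (z - 5)*(z + 2)*(z + 2)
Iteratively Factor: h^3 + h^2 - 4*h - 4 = (h - 2)*(h^2 + 3*h + 2) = (h - 2)*(h + 2)*(h + 1)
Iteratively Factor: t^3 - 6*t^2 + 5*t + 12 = (t - 3)*(t^2 - 3*t - 4) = (t - 3)*(t + 1)*(t - 4)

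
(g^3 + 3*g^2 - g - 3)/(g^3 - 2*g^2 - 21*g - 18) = (g - 1)/(g - 6)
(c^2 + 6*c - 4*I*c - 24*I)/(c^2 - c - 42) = (c - 4*I)/(c - 7)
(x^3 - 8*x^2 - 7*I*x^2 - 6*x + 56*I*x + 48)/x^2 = x - 8 - 7*I - 6/x + 56*I/x + 48/x^2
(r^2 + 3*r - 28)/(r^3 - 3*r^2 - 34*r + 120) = (r + 7)/(r^2 + r - 30)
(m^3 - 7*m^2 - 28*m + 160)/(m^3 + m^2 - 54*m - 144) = (m^2 + m - 20)/(m^2 + 9*m + 18)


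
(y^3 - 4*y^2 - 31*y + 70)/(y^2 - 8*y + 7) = (y^2 + 3*y - 10)/(y - 1)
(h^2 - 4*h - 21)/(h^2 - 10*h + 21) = (h + 3)/(h - 3)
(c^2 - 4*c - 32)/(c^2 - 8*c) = (c + 4)/c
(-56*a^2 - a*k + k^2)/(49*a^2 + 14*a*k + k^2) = (-8*a + k)/(7*a + k)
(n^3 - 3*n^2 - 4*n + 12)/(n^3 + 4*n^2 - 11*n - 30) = (n - 2)/(n + 5)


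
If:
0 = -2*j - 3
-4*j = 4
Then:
No Solution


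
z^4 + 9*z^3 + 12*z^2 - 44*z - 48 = (z - 2)*(z + 1)*(z + 4)*(z + 6)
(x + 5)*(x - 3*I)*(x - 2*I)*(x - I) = x^4 + 5*x^3 - 6*I*x^3 - 11*x^2 - 30*I*x^2 - 55*x + 6*I*x + 30*I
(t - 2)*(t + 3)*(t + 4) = t^3 + 5*t^2 - 2*t - 24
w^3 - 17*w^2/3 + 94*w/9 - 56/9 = (w - 7/3)*(w - 2)*(w - 4/3)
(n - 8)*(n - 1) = n^2 - 9*n + 8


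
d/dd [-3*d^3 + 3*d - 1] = 3 - 9*d^2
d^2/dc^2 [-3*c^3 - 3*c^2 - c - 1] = -18*c - 6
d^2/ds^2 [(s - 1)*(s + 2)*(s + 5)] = 6*s + 12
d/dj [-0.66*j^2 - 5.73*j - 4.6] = -1.32*j - 5.73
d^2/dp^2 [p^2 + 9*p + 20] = 2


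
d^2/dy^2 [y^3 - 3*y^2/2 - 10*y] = 6*y - 3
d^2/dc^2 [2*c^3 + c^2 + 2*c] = 12*c + 2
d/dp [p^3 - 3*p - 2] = 3*p^2 - 3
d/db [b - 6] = 1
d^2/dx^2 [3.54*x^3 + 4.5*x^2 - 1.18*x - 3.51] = 21.24*x + 9.0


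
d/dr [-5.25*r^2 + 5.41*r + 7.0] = 5.41 - 10.5*r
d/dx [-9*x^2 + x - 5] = 1 - 18*x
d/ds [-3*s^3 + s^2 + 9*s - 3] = -9*s^2 + 2*s + 9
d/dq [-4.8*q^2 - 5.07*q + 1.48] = -9.6*q - 5.07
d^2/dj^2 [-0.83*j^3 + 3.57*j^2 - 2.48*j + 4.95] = 7.14 - 4.98*j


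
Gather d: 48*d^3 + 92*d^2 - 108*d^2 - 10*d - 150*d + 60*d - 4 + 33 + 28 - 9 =48*d^3 - 16*d^2 - 100*d + 48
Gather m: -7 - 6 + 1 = -12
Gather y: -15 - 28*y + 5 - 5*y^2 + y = -5*y^2 - 27*y - 10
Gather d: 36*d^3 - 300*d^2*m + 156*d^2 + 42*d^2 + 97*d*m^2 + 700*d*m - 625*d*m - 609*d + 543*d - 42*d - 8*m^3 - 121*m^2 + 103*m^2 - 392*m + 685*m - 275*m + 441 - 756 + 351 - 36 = 36*d^3 + d^2*(198 - 300*m) + d*(97*m^2 + 75*m - 108) - 8*m^3 - 18*m^2 + 18*m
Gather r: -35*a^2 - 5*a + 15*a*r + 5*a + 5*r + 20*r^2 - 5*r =-35*a^2 + 15*a*r + 20*r^2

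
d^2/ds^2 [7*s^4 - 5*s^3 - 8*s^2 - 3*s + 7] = 84*s^2 - 30*s - 16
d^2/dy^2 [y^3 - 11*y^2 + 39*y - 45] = 6*y - 22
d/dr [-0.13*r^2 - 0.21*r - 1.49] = -0.26*r - 0.21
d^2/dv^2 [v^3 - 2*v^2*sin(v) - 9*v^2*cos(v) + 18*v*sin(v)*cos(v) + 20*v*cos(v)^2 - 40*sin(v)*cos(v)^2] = 2*v^2*sin(v) + 9*v^2*cos(v) + 36*v*sin(v) - 36*v*sin(2*v) - 8*v*cos(v) - 40*v*cos(2*v) + 6*v + 6*sin(v) - 40*sin(2*v) + 90*sin(3*v) - 18*cos(v) + 36*cos(2*v)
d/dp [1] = 0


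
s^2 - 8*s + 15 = (s - 5)*(s - 3)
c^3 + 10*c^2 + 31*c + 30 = (c + 2)*(c + 3)*(c + 5)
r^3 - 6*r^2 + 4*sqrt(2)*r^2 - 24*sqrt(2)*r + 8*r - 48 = (r - 6)*(r + 2*sqrt(2))^2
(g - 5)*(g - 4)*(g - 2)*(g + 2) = g^4 - 9*g^3 + 16*g^2 + 36*g - 80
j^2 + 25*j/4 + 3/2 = (j + 1/4)*(j + 6)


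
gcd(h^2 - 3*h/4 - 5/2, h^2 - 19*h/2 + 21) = 1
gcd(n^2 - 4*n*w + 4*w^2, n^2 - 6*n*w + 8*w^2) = -n + 2*w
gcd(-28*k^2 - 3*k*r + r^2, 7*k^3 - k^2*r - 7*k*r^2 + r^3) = -7*k + r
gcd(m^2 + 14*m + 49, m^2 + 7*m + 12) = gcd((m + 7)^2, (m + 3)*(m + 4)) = 1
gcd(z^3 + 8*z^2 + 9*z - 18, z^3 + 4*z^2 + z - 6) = z^2 + 2*z - 3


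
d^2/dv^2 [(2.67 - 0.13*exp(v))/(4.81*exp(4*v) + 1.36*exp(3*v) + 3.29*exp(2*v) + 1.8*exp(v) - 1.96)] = (-27.069237*exp(8*v) + 979.019704*exp(7*v) + 396.64339*exp(6*v) + 559.860528*exp(5*v) + 81.1991589999999*exp(4*v) + 527.685776*exp(3*v) + 106.459836*exp(2*v) + 77.061072*exp(v) + 8.920352)*exp(v)/(111.284641*exp(12*v) + 94.395288*exp(11*v) + 255.043035*exp(10*v) + 256.58158*exp(9*v) + 109.056327*exp(8*v) + 148.129872*exp(7*v) - 66.288463*exp(6*v) - 82.767684*exp(5*v) - 5.0211*exp(4*v) - 48.136992*exp(3*v) + 18.865392*exp(2*v) + 20.74464*exp(v) - 7.529536)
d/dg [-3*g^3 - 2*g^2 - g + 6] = -9*g^2 - 4*g - 1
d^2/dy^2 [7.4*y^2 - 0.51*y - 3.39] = 14.8000000000000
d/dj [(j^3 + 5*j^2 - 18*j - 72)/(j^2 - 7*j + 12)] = (j^2 - 6*j - 45)/(j^2 - 6*j + 9)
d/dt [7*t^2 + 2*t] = 14*t + 2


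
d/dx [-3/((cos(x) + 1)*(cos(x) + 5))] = -6*(cos(x) + 3)*sin(x)/((cos(x) + 1)^2*(cos(x) + 5)^2)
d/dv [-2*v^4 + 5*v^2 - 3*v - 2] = -8*v^3 + 10*v - 3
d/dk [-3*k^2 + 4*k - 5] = 4 - 6*k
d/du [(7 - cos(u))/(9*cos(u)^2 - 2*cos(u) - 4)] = 9*(sin(u)^2 + 14*cos(u) - 3)*sin(u)/(9*sin(u)^2 + 2*cos(u) - 5)^2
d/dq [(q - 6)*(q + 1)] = 2*q - 5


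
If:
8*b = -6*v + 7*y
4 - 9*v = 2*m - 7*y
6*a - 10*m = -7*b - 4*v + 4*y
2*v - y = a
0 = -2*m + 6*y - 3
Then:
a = 2352/2353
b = -41/2353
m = 3033/4706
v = 2017/2353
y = 1682/2353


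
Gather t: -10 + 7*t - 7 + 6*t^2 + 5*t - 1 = 6*t^2 + 12*t - 18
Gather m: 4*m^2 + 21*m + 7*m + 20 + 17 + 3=4*m^2 + 28*m + 40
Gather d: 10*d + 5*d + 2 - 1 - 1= 15*d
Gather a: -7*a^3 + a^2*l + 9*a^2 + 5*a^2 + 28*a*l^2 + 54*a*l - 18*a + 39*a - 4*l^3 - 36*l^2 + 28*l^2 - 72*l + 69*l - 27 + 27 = -7*a^3 + a^2*(l + 14) + a*(28*l^2 + 54*l + 21) - 4*l^3 - 8*l^2 - 3*l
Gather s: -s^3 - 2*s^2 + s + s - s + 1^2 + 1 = -s^3 - 2*s^2 + s + 2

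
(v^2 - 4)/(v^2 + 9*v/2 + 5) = 2*(v - 2)/(2*v + 5)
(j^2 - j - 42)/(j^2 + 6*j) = (j - 7)/j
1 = 1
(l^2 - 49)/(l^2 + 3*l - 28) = (l - 7)/(l - 4)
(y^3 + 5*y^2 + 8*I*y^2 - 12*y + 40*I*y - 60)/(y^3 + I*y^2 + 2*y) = (y^2 + y*(5 + 6*I) + 30*I)/(y*(y - I))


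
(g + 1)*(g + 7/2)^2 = g^3 + 8*g^2 + 77*g/4 + 49/4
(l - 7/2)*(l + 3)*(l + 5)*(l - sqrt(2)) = l^4 - sqrt(2)*l^3 + 9*l^3/2 - 13*l^2 - 9*sqrt(2)*l^2/2 - 105*l/2 + 13*sqrt(2)*l + 105*sqrt(2)/2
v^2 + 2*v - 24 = (v - 4)*(v + 6)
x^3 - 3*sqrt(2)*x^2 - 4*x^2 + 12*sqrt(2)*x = x*(x - 4)*(x - 3*sqrt(2))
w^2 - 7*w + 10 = (w - 5)*(w - 2)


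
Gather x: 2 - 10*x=2 - 10*x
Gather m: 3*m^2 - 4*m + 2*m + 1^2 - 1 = 3*m^2 - 2*m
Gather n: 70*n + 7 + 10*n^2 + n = 10*n^2 + 71*n + 7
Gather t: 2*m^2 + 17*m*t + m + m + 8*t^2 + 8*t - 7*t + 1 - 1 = 2*m^2 + 2*m + 8*t^2 + t*(17*m + 1)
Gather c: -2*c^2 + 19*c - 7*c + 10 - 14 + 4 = -2*c^2 + 12*c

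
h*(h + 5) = h^2 + 5*h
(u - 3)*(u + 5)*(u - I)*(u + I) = u^4 + 2*u^3 - 14*u^2 + 2*u - 15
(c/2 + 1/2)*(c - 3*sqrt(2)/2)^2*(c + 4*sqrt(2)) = c^4/2 + c^3/2 + sqrt(2)*c^3/2 - 39*c^2/4 + sqrt(2)*c^2/2 - 39*c/4 + 9*sqrt(2)*c + 9*sqrt(2)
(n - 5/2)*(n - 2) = n^2 - 9*n/2 + 5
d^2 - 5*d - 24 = (d - 8)*(d + 3)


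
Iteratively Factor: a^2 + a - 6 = (a - 2)*(a + 3)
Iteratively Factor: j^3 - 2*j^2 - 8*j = (j + 2)*(j^2 - 4*j) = j*(j + 2)*(j - 4)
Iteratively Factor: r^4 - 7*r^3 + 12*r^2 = (r - 3)*(r^3 - 4*r^2) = r*(r - 3)*(r^2 - 4*r) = r^2*(r - 3)*(r - 4)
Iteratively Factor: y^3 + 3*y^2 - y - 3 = (y - 1)*(y^2 + 4*y + 3) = (y - 1)*(y + 1)*(y + 3)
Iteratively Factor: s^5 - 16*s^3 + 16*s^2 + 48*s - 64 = (s - 2)*(s^4 + 2*s^3 - 12*s^2 - 8*s + 32) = (s - 2)^2*(s^3 + 4*s^2 - 4*s - 16) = (s - 2)^3*(s^2 + 6*s + 8) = (s - 2)^3*(s + 4)*(s + 2)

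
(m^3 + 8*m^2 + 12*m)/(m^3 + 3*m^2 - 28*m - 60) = m/(m - 5)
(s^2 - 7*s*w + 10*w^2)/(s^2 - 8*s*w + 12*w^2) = (s - 5*w)/(s - 6*w)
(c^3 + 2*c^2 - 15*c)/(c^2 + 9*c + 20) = c*(c - 3)/(c + 4)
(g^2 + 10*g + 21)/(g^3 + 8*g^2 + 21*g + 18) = (g + 7)/(g^2 + 5*g + 6)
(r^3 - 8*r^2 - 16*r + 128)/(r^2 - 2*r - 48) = (r^2 - 16)/(r + 6)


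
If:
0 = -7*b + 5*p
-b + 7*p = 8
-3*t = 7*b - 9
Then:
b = 10/11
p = 14/11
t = 29/33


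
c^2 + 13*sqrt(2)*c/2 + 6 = (c + sqrt(2)/2)*(c + 6*sqrt(2))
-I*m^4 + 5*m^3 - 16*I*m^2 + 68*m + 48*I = (m - 4*I)*(m + 2*I)*(m + 6*I)*(-I*m + 1)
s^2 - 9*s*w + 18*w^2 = (s - 6*w)*(s - 3*w)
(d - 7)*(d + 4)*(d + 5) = d^3 + 2*d^2 - 43*d - 140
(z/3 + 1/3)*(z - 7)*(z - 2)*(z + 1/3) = z^4/3 - 23*z^3/9 + 7*z^2/9 + 47*z/9 + 14/9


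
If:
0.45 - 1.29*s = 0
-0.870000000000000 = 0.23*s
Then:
No Solution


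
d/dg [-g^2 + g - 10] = 1 - 2*g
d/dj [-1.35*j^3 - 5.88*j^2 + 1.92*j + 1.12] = -4.05*j^2 - 11.76*j + 1.92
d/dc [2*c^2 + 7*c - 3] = 4*c + 7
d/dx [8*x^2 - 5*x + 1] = 16*x - 5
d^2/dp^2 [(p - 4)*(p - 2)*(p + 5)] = 6*p - 2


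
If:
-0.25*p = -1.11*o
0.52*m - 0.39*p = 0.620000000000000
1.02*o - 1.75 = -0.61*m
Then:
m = 2.31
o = 0.34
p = 1.49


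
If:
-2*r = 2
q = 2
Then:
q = 2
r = -1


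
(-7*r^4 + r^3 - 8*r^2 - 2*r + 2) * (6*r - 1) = -42*r^5 + 13*r^4 - 49*r^3 - 4*r^2 + 14*r - 2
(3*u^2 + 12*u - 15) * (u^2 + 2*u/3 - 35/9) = 3*u^4 + 14*u^3 - 56*u^2/3 - 170*u/3 + 175/3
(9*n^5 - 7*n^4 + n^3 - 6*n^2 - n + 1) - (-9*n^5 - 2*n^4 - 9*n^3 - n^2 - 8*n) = 18*n^5 - 5*n^4 + 10*n^3 - 5*n^2 + 7*n + 1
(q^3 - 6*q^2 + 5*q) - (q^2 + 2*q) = q^3 - 7*q^2 + 3*q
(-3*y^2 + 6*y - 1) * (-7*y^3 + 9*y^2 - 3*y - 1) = 21*y^5 - 69*y^4 + 70*y^3 - 24*y^2 - 3*y + 1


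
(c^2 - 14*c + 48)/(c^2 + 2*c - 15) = (c^2 - 14*c + 48)/(c^2 + 2*c - 15)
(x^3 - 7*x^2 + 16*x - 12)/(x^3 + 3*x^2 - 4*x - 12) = (x^2 - 5*x + 6)/(x^2 + 5*x + 6)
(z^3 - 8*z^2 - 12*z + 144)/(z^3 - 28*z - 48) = (z - 6)/(z + 2)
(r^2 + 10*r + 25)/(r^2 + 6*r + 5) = (r + 5)/(r + 1)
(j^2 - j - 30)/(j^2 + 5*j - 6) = (j^2 - j - 30)/(j^2 + 5*j - 6)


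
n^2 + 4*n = n*(n + 4)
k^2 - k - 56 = (k - 8)*(k + 7)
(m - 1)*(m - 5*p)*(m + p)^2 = m^4 - 3*m^3*p - m^3 - 9*m^2*p^2 + 3*m^2*p - 5*m*p^3 + 9*m*p^2 + 5*p^3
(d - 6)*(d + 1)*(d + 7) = d^3 + 2*d^2 - 41*d - 42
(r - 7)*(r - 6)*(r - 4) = r^3 - 17*r^2 + 94*r - 168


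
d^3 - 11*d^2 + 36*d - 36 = (d - 6)*(d - 3)*(d - 2)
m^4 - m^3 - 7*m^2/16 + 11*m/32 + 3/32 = (m - 1)*(m - 3/4)*(m + 1/4)*(m + 1/2)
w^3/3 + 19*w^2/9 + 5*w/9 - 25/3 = (w/3 + 1)*(w - 5/3)*(w + 5)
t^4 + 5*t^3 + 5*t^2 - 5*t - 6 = (t - 1)*(t + 1)*(t + 2)*(t + 3)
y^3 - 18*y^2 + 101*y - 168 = (y - 8)*(y - 7)*(y - 3)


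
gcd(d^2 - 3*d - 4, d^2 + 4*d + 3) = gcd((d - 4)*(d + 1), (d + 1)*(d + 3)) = d + 1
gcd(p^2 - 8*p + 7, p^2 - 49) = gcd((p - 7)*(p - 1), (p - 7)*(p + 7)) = p - 7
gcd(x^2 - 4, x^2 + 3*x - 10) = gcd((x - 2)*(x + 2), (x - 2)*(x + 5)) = x - 2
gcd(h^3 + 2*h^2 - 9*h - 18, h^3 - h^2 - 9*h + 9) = h^2 - 9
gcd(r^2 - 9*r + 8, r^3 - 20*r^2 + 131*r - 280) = r - 8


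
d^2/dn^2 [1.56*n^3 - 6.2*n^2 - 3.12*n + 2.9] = 9.36*n - 12.4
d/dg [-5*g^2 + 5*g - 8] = 5 - 10*g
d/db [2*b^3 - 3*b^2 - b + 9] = 6*b^2 - 6*b - 1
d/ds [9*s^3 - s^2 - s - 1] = 27*s^2 - 2*s - 1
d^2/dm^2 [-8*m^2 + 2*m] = -16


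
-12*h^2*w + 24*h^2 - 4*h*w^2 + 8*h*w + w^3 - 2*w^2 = (-6*h + w)*(2*h + w)*(w - 2)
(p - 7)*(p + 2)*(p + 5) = p^3 - 39*p - 70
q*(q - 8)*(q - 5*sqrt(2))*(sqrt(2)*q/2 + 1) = sqrt(2)*q^4/2 - 4*sqrt(2)*q^3 - 4*q^3 - 5*sqrt(2)*q^2 + 32*q^2 + 40*sqrt(2)*q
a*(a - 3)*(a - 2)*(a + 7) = a^4 + 2*a^3 - 29*a^2 + 42*a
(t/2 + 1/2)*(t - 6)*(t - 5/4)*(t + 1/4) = t^4/2 - 3*t^3 - 21*t^2/32 + 121*t/32 + 15/16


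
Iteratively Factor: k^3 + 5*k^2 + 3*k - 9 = (k - 1)*(k^2 + 6*k + 9) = (k - 1)*(k + 3)*(k + 3)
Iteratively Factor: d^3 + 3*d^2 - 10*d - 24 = (d - 3)*(d^2 + 6*d + 8) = (d - 3)*(d + 2)*(d + 4)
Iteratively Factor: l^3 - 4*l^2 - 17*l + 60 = (l + 4)*(l^2 - 8*l + 15) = (l - 3)*(l + 4)*(l - 5)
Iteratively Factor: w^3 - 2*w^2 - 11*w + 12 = (w - 1)*(w^2 - w - 12) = (w - 1)*(w + 3)*(w - 4)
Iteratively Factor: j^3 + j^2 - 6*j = (j - 2)*(j^2 + 3*j) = (j - 2)*(j + 3)*(j)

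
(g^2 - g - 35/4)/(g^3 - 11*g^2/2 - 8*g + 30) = (g - 7/2)/(g^2 - 8*g + 12)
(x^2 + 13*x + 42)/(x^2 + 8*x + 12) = (x + 7)/(x + 2)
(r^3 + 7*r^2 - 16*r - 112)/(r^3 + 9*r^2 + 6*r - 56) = (r - 4)/(r - 2)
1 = 1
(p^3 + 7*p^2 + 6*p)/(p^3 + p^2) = (p + 6)/p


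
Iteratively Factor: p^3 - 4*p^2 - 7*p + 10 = (p + 2)*(p^2 - 6*p + 5) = (p - 5)*(p + 2)*(p - 1)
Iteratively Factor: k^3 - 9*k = (k + 3)*(k^2 - 3*k) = k*(k + 3)*(k - 3)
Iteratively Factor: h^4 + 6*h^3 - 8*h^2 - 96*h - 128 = (h + 2)*(h^3 + 4*h^2 - 16*h - 64) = (h - 4)*(h + 2)*(h^2 + 8*h + 16) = (h - 4)*(h + 2)*(h + 4)*(h + 4)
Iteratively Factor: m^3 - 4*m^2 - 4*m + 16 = (m + 2)*(m^2 - 6*m + 8) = (m - 2)*(m + 2)*(m - 4)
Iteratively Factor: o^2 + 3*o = (o)*(o + 3)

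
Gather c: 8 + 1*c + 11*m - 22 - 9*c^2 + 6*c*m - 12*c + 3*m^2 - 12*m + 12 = -9*c^2 + c*(6*m - 11) + 3*m^2 - m - 2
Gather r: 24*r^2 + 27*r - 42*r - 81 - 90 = 24*r^2 - 15*r - 171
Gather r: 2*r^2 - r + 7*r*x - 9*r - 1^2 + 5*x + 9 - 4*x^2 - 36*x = 2*r^2 + r*(7*x - 10) - 4*x^2 - 31*x + 8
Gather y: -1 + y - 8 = y - 9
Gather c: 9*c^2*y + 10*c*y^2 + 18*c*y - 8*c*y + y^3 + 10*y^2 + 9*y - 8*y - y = 9*c^2*y + c*(10*y^2 + 10*y) + y^3 + 10*y^2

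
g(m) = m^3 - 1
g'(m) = 3*m^2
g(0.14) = -1.00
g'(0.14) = 0.06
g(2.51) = 14.81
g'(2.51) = 18.90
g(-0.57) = -1.19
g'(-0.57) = 0.97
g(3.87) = 56.96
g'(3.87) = 44.93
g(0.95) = -0.14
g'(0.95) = 2.71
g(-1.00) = -2.00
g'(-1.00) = 3.00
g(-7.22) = -377.37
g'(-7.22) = 156.39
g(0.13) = -1.00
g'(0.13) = 0.05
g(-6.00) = -217.00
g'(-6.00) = 108.00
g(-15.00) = -3376.00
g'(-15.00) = 675.00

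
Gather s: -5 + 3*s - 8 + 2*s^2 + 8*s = 2*s^2 + 11*s - 13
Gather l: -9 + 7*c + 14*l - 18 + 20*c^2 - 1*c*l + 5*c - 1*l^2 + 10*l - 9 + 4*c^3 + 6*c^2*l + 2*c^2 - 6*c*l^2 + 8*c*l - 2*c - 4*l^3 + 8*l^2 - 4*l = 4*c^3 + 22*c^2 + 10*c - 4*l^3 + l^2*(7 - 6*c) + l*(6*c^2 + 7*c + 20) - 36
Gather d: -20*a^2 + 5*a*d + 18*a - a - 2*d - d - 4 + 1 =-20*a^2 + 17*a + d*(5*a - 3) - 3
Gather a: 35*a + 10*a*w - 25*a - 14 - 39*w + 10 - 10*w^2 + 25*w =a*(10*w + 10) - 10*w^2 - 14*w - 4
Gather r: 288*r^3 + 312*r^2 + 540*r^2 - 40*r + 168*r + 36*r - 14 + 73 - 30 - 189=288*r^3 + 852*r^2 + 164*r - 160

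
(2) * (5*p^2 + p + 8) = 10*p^2 + 2*p + 16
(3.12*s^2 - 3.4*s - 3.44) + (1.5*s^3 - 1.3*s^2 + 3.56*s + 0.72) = 1.5*s^3 + 1.82*s^2 + 0.16*s - 2.72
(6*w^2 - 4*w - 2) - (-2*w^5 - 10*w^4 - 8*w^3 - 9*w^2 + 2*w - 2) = 2*w^5 + 10*w^4 + 8*w^3 + 15*w^2 - 6*w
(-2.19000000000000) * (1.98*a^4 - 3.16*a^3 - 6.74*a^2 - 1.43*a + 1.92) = -4.3362*a^4 + 6.9204*a^3 + 14.7606*a^2 + 3.1317*a - 4.2048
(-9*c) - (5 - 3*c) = -6*c - 5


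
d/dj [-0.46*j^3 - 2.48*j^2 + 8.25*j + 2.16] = -1.38*j^2 - 4.96*j + 8.25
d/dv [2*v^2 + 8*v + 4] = 4*v + 8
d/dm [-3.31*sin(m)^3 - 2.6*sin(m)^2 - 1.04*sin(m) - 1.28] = (-5.2*sin(m) + 4.965*cos(2*m) - 6.005)*cos(m)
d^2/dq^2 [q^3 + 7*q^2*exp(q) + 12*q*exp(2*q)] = 7*q^2*exp(q) + 48*q*exp(2*q) + 28*q*exp(q) + 6*q + 48*exp(2*q) + 14*exp(q)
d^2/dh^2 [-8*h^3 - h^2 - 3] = -48*h - 2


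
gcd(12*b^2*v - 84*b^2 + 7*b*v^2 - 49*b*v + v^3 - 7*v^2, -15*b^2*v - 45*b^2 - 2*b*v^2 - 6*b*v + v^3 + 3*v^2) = 3*b + v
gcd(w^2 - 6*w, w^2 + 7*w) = w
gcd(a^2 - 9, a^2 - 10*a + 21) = a - 3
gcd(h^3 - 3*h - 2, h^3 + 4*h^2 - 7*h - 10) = h^2 - h - 2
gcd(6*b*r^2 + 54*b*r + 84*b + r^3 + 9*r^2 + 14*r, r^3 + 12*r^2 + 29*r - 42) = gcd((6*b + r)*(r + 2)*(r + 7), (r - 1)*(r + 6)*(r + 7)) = r + 7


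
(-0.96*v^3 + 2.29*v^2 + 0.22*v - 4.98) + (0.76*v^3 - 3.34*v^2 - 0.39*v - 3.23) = -0.2*v^3 - 1.05*v^2 - 0.17*v - 8.21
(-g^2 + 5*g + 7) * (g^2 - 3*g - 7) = -g^4 + 8*g^3 - g^2 - 56*g - 49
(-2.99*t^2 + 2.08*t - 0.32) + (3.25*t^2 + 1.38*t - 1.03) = 0.26*t^2 + 3.46*t - 1.35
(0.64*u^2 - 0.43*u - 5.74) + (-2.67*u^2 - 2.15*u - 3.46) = -2.03*u^2 - 2.58*u - 9.2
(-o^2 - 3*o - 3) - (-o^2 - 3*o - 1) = -2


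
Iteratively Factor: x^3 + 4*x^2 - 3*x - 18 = (x - 2)*(x^2 + 6*x + 9) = (x - 2)*(x + 3)*(x + 3)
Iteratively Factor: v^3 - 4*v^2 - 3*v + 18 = (v - 3)*(v^2 - v - 6) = (v - 3)^2*(v + 2)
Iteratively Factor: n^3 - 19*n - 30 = (n + 3)*(n^2 - 3*n - 10) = (n - 5)*(n + 3)*(n + 2)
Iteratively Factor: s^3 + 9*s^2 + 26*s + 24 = (s + 4)*(s^2 + 5*s + 6) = (s + 2)*(s + 4)*(s + 3)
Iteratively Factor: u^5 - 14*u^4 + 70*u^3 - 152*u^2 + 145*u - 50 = (u - 1)*(u^4 - 13*u^3 + 57*u^2 - 95*u + 50) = (u - 5)*(u - 1)*(u^3 - 8*u^2 + 17*u - 10) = (u - 5)*(u - 2)*(u - 1)*(u^2 - 6*u + 5) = (u - 5)*(u - 2)*(u - 1)^2*(u - 5)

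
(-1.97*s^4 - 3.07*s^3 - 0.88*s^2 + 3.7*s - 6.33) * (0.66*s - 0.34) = -1.3002*s^5 - 1.3564*s^4 + 0.463*s^3 + 2.7412*s^2 - 5.4358*s + 2.1522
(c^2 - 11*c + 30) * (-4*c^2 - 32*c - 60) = -4*c^4 + 12*c^3 + 172*c^2 - 300*c - 1800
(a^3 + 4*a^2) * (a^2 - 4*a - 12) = a^5 - 28*a^3 - 48*a^2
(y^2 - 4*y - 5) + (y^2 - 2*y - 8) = 2*y^2 - 6*y - 13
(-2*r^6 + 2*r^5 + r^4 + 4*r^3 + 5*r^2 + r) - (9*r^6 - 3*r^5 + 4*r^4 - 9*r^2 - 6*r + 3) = -11*r^6 + 5*r^5 - 3*r^4 + 4*r^3 + 14*r^2 + 7*r - 3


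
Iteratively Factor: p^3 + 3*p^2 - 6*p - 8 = (p - 2)*(p^2 + 5*p + 4) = (p - 2)*(p + 4)*(p + 1)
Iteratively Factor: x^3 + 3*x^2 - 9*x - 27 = (x - 3)*(x^2 + 6*x + 9) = (x - 3)*(x + 3)*(x + 3)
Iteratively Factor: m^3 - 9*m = (m + 3)*(m^2 - 3*m) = (m - 3)*(m + 3)*(m)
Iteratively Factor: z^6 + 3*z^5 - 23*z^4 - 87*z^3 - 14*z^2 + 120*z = (z - 1)*(z^5 + 4*z^4 - 19*z^3 - 106*z^2 - 120*z) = (z - 5)*(z - 1)*(z^4 + 9*z^3 + 26*z^2 + 24*z) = (z - 5)*(z - 1)*(z + 3)*(z^3 + 6*z^2 + 8*z) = z*(z - 5)*(z - 1)*(z + 3)*(z^2 + 6*z + 8) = z*(z - 5)*(z - 1)*(z + 3)*(z + 4)*(z + 2)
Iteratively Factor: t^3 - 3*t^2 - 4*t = (t + 1)*(t^2 - 4*t) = (t - 4)*(t + 1)*(t)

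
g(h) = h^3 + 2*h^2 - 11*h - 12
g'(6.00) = 121.00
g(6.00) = 210.00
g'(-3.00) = 4.00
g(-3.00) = 12.00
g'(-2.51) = -2.14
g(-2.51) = 12.40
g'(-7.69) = 135.65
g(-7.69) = -263.89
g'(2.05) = 9.81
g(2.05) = -17.53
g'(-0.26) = -11.84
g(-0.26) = -9.02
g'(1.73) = 4.90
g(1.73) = -19.87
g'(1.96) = 8.36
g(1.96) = -18.35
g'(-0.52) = -12.27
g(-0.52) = -5.88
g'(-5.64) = 61.87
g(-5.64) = -65.75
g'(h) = 3*h^2 + 4*h - 11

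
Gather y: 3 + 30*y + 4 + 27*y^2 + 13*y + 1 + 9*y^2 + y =36*y^2 + 44*y + 8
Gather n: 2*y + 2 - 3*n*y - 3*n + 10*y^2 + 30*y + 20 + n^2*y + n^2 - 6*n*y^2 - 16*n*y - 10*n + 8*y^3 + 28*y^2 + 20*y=n^2*(y + 1) + n*(-6*y^2 - 19*y - 13) + 8*y^3 + 38*y^2 + 52*y + 22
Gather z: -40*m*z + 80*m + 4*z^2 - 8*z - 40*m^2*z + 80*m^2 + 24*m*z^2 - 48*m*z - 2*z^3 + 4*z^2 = 80*m^2 + 80*m - 2*z^3 + z^2*(24*m + 8) + z*(-40*m^2 - 88*m - 8)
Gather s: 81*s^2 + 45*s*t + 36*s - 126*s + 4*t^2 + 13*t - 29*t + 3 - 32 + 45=81*s^2 + s*(45*t - 90) + 4*t^2 - 16*t + 16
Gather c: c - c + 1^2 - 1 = 0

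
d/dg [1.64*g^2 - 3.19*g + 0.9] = 3.28*g - 3.19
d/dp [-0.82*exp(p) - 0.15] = -0.82*exp(p)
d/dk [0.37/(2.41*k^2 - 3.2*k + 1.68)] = (1.184 - 1.7834*k)/(2.41*k^2 - 3.2*k + 1.68)^2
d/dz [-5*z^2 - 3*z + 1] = -10*z - 3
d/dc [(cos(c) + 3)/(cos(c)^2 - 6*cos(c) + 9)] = (cos(c) + 9)*sin(c)/(cos(c) - 3)^3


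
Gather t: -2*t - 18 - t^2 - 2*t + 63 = -t^2 - 4*t + 45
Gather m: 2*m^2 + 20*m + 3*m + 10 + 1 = 2*m^2 + 23*m + 11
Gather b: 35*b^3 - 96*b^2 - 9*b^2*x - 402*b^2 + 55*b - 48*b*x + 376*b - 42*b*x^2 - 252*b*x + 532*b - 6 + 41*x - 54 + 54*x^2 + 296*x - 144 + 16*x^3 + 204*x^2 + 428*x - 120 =35*b^3 + b^2*(-9*x - 498) + b*(-42*x^2 - 300*x + 963) + 16*x^3 + 258*x^2 + 765*x - 324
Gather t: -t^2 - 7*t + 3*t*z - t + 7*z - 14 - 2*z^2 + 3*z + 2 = -t^2 + t*(3*z - 8) - 2*z^2 + 10*z - 12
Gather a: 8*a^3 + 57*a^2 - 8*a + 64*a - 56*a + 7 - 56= 8*a^3 + 57*a^2 - 49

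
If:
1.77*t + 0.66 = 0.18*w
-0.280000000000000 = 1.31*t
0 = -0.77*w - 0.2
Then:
No Solution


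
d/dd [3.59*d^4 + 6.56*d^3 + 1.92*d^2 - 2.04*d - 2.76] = 14.36*d^3 + 19.68*d^2 + 3.84*d - 2.04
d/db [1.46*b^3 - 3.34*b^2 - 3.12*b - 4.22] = 4.38*b^2 - 6.68*b - 3.12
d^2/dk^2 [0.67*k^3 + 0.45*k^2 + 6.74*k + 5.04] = 4.02*k + 0.9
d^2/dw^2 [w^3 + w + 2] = 6*w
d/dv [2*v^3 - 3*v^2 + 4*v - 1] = 6*v^2 - 6*v + 4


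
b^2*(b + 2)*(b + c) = b^4 + b^3*c + 2*b^3 + 2*b^2*c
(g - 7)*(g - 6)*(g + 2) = g^3 - 11*g^2 + 16*g + 84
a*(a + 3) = a^2 + 3*a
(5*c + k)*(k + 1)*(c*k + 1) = 5*c^2*k^2 + 5*c^2*k + c*k^3 + c*k^2 + 5*c*k + 5*c + k^2 + k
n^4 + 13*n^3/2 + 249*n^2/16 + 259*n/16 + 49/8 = (n + 1)*(n + 7/4)^2*(n + 2)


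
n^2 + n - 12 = (n - 3)*(n + 4)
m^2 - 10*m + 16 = (m - 8)*(m - 2)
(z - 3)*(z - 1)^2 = z^3 - 5*z^2 + 7*z - 3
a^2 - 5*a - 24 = (a - 8)*(a + 3)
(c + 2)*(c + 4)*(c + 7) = c^3 + 13*c^2 + 50*c + 56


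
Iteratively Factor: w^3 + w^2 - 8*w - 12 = (w - 3)*(w^2 + 4*w + 4) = (w - 3)*(w + 2)*(w + 2)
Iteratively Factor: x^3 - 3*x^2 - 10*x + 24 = (x - 2)*(x^2 - x - 12) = (x - 2)*(x + 3)*(x - 4)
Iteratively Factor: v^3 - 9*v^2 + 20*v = (v - 5)*(v^2 - 4*v) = v*(v - 5)*(v - 4)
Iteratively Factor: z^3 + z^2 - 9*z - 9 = (z + 3)*(z^2 - 2*z - 3) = (z + 1)*(z + 3)*(z - 3)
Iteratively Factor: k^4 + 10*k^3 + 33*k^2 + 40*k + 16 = (k + 4)*(k^3 + 6*k^2 + 9*k + 4) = (k + 1)*(k + 4)*(k^2 + 5*k + 4) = (k + 1)^2*(k + 4)*(k + 4)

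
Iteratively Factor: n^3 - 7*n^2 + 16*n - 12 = (n - 2)*(n^2 - 5*n + 6) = (n - 3)*(n - 2)*(n - 2)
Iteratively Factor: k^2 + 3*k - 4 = (k - 1)*(k + 4)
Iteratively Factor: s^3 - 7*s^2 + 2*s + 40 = (s + 2)*(s^2 - 9*s + 20) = (s - 5)*(s + 2)*(s - 4)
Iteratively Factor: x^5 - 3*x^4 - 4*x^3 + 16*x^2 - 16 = (x - 2)*(x^4 - x^3 - 6*x^2 + 4*x + 8) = (x - 2)^2*(x^3 + x^2 - 4*x - 4) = (x - 2)^2*(x + 2)*(x^2 - x - 2) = (x - 2)^2*(x + 1)*(x + 2)*(x - 2)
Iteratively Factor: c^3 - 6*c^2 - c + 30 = (c - 3)*(c^2 - 3*c - 10) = (c - 3)*(c + 2)*(c - 5)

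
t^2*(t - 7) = t^3 - 7*t^2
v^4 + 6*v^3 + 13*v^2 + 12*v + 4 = (v + 1)^2*(v + 2)^2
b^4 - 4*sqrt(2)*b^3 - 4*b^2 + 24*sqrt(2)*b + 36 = (b - 3*sqrt(2))^2*(b + sqrt(2))^2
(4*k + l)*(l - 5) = 4*k*l - 20*k + l^2 - 5*l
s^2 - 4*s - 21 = (s - 7)*(s + 3)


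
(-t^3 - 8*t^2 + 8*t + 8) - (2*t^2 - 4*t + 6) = -t^3 - 10*t^2 + 12*t + 2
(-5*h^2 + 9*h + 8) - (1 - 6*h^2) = h^2 + 9*h + 7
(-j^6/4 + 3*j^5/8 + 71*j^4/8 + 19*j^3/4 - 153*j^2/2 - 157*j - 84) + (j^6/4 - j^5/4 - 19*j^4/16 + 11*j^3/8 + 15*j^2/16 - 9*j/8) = j^5/8 + 123*j^4/16 + 49*j^3/8 - 1209*j^2/16 - 1265*j/8 - 84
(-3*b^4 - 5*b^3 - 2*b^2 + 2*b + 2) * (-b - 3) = 3*b^5 + 14*b^4 + 17*b^3 + 4*b^2 - 8*b - 6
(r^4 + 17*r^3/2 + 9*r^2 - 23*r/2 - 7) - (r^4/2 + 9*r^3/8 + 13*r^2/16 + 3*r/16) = r^4/2 + 59*r^3/8 + 131*r^2/16 - 187*r/16 - 7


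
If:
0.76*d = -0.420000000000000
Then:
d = -0.55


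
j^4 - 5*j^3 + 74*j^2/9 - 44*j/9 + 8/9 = (j - 2)^2*(j - 2/3)*(j - 1/3)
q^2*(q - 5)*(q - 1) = q^4 - 6*q^3 + 5*q^2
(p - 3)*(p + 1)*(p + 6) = p^3 + 4*p^2 - 15*p - 18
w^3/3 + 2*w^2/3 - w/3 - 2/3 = (w/3 + 1/3)*(w - 1)*(w + 2)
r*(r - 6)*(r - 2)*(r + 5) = r^4 - 3*r^3 - 28*r^2 + 60*r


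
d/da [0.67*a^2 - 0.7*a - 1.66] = 1.34*a - 0.7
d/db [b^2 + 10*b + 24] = 2*b + 10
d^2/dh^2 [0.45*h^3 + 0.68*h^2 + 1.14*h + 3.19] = 2.7*h + 1.36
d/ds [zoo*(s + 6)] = zoo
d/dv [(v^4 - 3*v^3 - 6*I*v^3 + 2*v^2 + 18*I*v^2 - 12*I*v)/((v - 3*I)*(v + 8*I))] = (2*v^5 + v^4*(-3 + 9*I) + v^3*(156 - 30*I) + v^2*(-306 - 410*I) + v*(96 + 864*I) - 288*I)/(v^4 + 10*I*v^3 + 23*v^2 + 240*I*v + 576)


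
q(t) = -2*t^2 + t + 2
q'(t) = 1 - 4*t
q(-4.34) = -40.01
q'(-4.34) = 18.36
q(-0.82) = -0.16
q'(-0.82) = 4.28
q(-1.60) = -4.72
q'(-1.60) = 7.40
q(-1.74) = -5.80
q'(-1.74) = 7.96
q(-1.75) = -5.88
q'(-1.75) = 8.00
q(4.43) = -32.82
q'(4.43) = -16.72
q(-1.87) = -6.86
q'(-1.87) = 8.48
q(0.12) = 2.09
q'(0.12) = 0.52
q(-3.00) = -19.00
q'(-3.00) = 13.00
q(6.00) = -64.00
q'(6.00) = -23.00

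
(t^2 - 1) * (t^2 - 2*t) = t^4 - 2*t^3 - t^2 + 2*t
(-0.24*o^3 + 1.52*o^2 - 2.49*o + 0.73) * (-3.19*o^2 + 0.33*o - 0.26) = 0.7656*o^5 - 4.928*o^4 + 8.5071*o^3 - 3.5456*o^2 + 0.8883*o - 0.1898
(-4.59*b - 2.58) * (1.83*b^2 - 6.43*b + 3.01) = -8.3997*b^3 + 24.7923*b^2 + 2.7735*b - 7.7658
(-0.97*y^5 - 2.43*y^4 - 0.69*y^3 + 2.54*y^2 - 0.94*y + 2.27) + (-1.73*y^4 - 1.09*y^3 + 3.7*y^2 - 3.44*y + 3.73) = -0.97*y^5 - 4.16*y^4 - 1.78*y^3 + 6.24*y^2 - 4.38*y + 6.0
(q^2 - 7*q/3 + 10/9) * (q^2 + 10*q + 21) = q^4 + 23*q^3/3 - 11*q^2/9 - 341*q/9 + 70/3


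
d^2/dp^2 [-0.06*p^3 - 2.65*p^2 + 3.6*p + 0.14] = -0.36*p - 5.3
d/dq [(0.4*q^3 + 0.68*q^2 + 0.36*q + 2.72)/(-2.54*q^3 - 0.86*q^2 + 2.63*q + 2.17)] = (-4.44089209850063e-16*q^5 + 1.3832*q^4 + 3.9328*q^3 + 25.4284*q^2 + 7.6296*q - 6.3724)/(6.4516*q^6 + 4.3688*q^5 - 12.6208*q^4 - 15.5472*q^3 + 3.1845*q^2 + 11.4142*q + 4.7089)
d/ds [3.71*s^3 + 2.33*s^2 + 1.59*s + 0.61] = 11.13*s^2 + 4.66*s + 1.59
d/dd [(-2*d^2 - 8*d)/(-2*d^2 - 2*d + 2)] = (-3*d^2 - 2*d - 4)/(d^4 + 2*d^3 - d^2 - 2*d + 1)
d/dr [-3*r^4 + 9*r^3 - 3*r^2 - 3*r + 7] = -12*r^3 + 27*r^2 - 6*r - 3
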